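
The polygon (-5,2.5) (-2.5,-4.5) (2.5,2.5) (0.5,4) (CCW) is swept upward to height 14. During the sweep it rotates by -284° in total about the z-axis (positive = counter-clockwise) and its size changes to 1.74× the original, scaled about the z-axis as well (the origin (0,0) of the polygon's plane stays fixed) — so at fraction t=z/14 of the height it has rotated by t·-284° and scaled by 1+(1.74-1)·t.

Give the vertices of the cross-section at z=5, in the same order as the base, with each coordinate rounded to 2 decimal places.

t = z/height = 5/14 = 0.357143
s = 1 + (scale-1)·z/height = 1 + (1.74-1)·5/14 = 1.264286
θ = twist·z/height = -284°·5/14 = -101.4286° = -1.770263 rad
cos θ = -0.198146, sin θ = -0.980172 (intermediates below are computed at full precision and shown rounded to 5 d.p.)
v1: (-5,2.5) → rotate → (3.44116,4.40550) → ×s → (4.35061,5.56981) → (4.35,5.57)
v2: (-2.5,-4.5) → rotate → (-3.91541,3.34209) → ×s → (-4.95020,4.22536) → (-4.95,4.23)
v3: (2.5,2.5) → rotate → (1.95507,-2.94580) → ×s → (2.47176,-3.72433) → (2.47,-3.72)
v4: (0.5,4) → rotate → (3.82162,-1.28267) → ×s → (4.83162,-1.62166) → (4.83,-1.62)

Cross-section at z=5: (4.35,5.57) (-4.95,4.23) (2.47,-3.72) (4.83,-1.62)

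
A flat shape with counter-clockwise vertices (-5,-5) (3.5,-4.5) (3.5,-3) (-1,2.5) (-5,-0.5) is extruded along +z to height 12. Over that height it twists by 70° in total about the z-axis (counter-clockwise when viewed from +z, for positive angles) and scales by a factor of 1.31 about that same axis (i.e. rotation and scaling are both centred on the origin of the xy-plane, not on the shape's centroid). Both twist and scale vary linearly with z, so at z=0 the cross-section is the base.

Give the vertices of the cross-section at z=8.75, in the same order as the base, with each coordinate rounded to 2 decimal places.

Cross-section at z=8.75: (0.91,-8.62) (6.99,-0.13) (5.56,1.02) (-3.15,0.97) (-3.38,-5.15)

t = z/height = 8.75/12 = 0.729167
s = 1 + (scale-1)·z/height = 1 + (1.31-1)·8.75/12 = 1.226042
θ = twist·z/height = 70°·8.75/12 = 51.0417° = 0.890845 rad
cos θ = 0.628755, sin θ = 0.777603 (intermediates below are computed at full precision and shown rounded to 5 d.p.)
v1: (-5,-5) → rotate → (0.74424,-7.03179) → ×s → (0.91247,-8.62127) → (0.91,-8.62)
v2: (3.5,-4.5) → rotate → (5.69986,-0.10779) → ×s → (6.98826,-0.13215) → (6.99,-0.13)
v3: (3.5,-3) → rotate → (4.53345,0.83535) → ×s → (5.55820,1.02417) → (5.56,1.02)
v4: (-1,2.5) → rotate → (-2.57276,0.79428) → ×s → (-3.15432,0.97383) → (-3.15,0.97)
v5: (-5,-0.5) → rotate → (-2.75497,-4.20239) → ×s → (-3.37771,-5.15231) → (-3.38,-5.15)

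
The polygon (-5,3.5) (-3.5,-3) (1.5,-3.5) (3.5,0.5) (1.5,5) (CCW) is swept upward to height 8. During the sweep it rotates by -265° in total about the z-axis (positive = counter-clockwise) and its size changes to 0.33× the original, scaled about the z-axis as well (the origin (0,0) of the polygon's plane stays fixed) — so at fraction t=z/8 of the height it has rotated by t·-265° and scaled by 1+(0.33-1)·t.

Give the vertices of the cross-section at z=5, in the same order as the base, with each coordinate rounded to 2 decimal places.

t = z/height = 5/8 = 0.625
s = 1 + (scale-1)·z/height = 1 + (0.33-1)·5/8 = 0.581250
θ = twist·z/height = -265°·5/8 = -165.6250° = -2.890702 rad
cos θ = -0.968692, sin θ = -0.248267 (intermediates below are computed at full precision and shown rounded to 5 d.p.)
v1: (-5,3.5) → rotate → (5.71239,-2.14908) → ×s → (3.32033,-1.24916) → (3.32,-1.25)
v2: (-3.5,-3) → rotate → (2.64562,3.77501) → ×s → (1.53777,2.19422) → (1.54,2.19)
v3: (1.5,-3.5) → rotate → (-2.32197,3.01802) → ×s → (-1.34965,1.75422) → (-1.35,1.75)
v4: (3.5,0.5) → rotate → (-3.26629,-1.35328) → ×s → (-1.89853,-0.78659) → (-1.90,-0.79)
v5: (1.5,5) → rotate → (-0.21170,-5.21586) → ×s → (-0.12305,-3.03172) → (-0.12,-3.03)

Cross-section at z=5: (3.32,-1.25) (1.54,2.19) (-1.35,1.75) (-1.90,-0.79) (-0.12,-3.03)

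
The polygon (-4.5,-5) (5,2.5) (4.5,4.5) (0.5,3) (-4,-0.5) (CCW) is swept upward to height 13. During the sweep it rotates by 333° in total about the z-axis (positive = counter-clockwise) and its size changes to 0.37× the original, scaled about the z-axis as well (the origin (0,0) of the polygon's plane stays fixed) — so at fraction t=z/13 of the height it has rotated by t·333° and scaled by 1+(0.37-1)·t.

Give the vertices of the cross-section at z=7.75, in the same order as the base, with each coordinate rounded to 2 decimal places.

t = z/height = 7.75/13 = 0.596154
s = 1 + (scale-1)·z/height = 1 + (0.37-1)·7.75/13 = 0.624423
θ = twist·z/height = 333°·7.75/13 = 198.5192° = 3.464814 rad
cos θ = -0.948217, sin θ = -0.317623 (intermediates below are computed at full precision and shown rounded to 5 d.p.)
v1: (-4.5,-5) → rotate → (2.67886,6.17039) → ×s → (1.67274,3.85293) → (1.67,3.85)
v2: (5,2.5) → rotate → (-3.94703,-3.95866) → ×s → (-2.46462,-2.47188) → (-2.46,-2.47)
v3: (4.5,4.5) → rotate → (-2.83767,-5.69628) → ×s → (-1.77191,-3.55689) → (-1.77,-3.56)
v4: (0.5,3) → rotate → (0.47876,-3.00346) → ×s → (0.29895,-1.87543) → (0.30,-1.88)
v5: (-4,-0.5) → rotate → (3.63406,1.74460) → ×s → (2.26919,1.08937) → (2.27,1.09)

Cross-section at z=7.75: (1.67,3.85) (-2.46,-2.47) (-1.77,-3.56) (0.30,-1.88) (2.27,1.09)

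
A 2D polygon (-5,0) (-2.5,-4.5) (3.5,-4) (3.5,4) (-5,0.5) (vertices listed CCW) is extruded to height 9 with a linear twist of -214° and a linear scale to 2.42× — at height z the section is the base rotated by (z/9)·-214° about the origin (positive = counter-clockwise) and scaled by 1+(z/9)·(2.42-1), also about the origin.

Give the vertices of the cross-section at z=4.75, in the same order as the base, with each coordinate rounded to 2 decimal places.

Cross-section at z=4.75: (3.41,8.06) (-5.54,7.10) (-8.83,-2.91) (4.06,-8.37) (4.22,7.71)

t = z/height = 4.75/9 = 0.527778
s = 1 + (scale-1)·z/height = 1 + (2.42-1)·4.75/9 = 1.749444
θ = twist·z/height = -214°·4.75/9 = -112.9444° = -1.971252 rad
cos θ = -0.389838, sin θ = -0.920883 (intermediates below are computed at full precision and shown rounded to 5 d.p.)
v1: (-5,0) → rotate → (1.94919,4.60442) → ×s → (3.41000,8.05517) → (3.41,8.06)
v2: (-2.5,-4.5) → rotate → (-3.16938,4.05648) → ×s → (-5.54465,7.09659) → (-5.54,7.10)
v3: (3.5,-4) → rotate → (-5.04797,-1.66374) → ×s → (-8.83114,-2.91062) → (-8.83,-2.91)
v4: (3.5,4) → rotate → (2.31910,-4.78245) → ×s → (4.05713,-8.36662) → (4.06,-8.37)
v5: (-5,0.5) → rotate → (2.40963,4.40950) → ×s → (4.21552,7.71417) → (4.22,7.71)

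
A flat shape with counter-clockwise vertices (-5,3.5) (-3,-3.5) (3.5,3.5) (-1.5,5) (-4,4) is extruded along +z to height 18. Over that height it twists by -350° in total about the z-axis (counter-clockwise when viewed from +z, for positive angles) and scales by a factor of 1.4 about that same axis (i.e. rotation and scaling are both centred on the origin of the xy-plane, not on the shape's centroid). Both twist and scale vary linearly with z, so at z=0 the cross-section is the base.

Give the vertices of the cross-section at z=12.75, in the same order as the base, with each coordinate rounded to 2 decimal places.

Cross-section at z=12.75: (-1.75,-7.63) (5.61,-1.88) (-5.85,2.47) (-5.22,-4.20) (-2.83,-6.69)

t = z/height = 12.75/18 = 0.708333
s = 1 + (scale-1)·z/height = 1 + (1.4-1)·12.75/18 = 1.283333
θ = twist·z/height = -350°·12.75/18 = -247.9167° = -4.326962 rad
cos θ = -0.375955, sin θ = 0.926638 (intermediates below are computed at full precision and shown rounded to 5 d.p.)
v1: (-5,3.5) → rotate → (-1.36346,-5.94903) → ×s → (-1.74977,-7.63459) → (-1.75,-7.63)
v2: (-3,-3.5) → rotate → (4.37110,-1.46407) → ×s → (5.60957,-1.87889) → (5.61,-1.88)
v3: (3.5,3.5) → rotate → (-4.55907,1.92739) → ×s → (-5.85081,2.47349) → (-5.85,2.47)
v4: (-1.5,5) → rotate → (-4.06926,-3.26973) → ×s → (-5.22221,-4.19615) → (-5.22,-4.20)
v5: (-4,4) → rotate → (-2.20273,-5.21037) → ×s → (-2.82684,-6.68664) → (-2.83,-6.69)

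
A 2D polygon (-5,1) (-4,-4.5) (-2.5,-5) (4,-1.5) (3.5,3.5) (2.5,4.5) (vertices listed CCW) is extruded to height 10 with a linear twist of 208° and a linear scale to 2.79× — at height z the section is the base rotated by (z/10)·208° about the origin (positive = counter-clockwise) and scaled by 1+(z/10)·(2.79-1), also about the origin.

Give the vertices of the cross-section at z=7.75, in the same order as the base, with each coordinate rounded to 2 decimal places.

t = z/height = 7.75/10 = 0.775
s = 1 + (scale-1)·z/height = 1 + (2.79-1)·7.75/10 = 2.387250
θ = twist·z/height = 208°·7.75/10 = 161.2000° = 2.813471 rad
cos θ = -0.946649, sin θ = 0.322266 (intermediates below are computed at full precision and shown rounded to 5 d.p.)
v1: (-5,1) → rotate → (4.41098,-2.55798) → ×s → (10.53011,-6.10653) → (10.53,-6.11)
v2: (-4,-4.5) → rotate → (5.23679,2.97086) → ×s → (12.50153,7.09218) → (12.50,7.09)
v3: (-2.5,-5) → rotate → (3.97795,3.92758) → ×s → (9.49637,9.37612) → (9.50,9.38)
v4: (4,-1.5) → rotate → (-3.30320,2.70904) → ×s → (-7.88556,6.46715) → (-7.89,6.47)
v5: (3.5,3.5) → rotate → (-4.44120,-2.18534) → ×s → (-10.60226,-5.21696) → (-10.60,-5.22)
v6: (2.5,4.5) → rotate → (-3.81682,-3.45426) → ×s → (-9.11170,-8.24618) → (-9.11,-8.25)

Cross-section at z=7.75: (10.53,-6.11) (12.50,7.09) (9.50,9.38) (-7.89,6.47) (-10.60,-5.22) (-9.11,-8.25)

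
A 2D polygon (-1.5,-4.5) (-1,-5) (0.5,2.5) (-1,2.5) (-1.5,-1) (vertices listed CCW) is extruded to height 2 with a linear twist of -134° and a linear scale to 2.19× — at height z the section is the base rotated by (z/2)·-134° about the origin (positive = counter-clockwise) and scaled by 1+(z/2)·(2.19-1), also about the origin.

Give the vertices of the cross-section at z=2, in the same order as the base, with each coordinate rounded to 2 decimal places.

Cross-section at z=2: (-4.81,9.21) (-6.36,9.18) (3.18,-4.59) (5.46,-2.23) (0.71,3.88)

t = z/height = 2/2 = 1
s = 1 + (scale-1)·z/height = 1 + (2.19-1)·2/2 = 2.190000
θ = twist·z/height = -134°·2/2 = -134.0000° = -2.338741 rad
cos θ = -0.694658, sin θ = -0.719340 (intermediates below are computed at full precision and shown rounded to 5 d.p.)
v1: (-1.5,-4.5) → rotate → (-2.19504,4.20497) → ×s → (-4.80714,9.20889) → (-4.81,9.21)
v2: (-1,-5) → rotate → (-2.90204,4.19263) → ×s → (-6.35547,9.18186) → (-6.36,9.18)
v3: (0.5,2.5) → rotate → (1.45102,-2.09632) → ×s → (3.17773,-4.59093) → (3.18,-4.59)
v4: (-1,2.5) → rotate → (2.49301,-1.01731) → ×s → (5.45969,-2.22790) → (5.46,-2.23)
v5: (-1.5,-1) → rotate → (0.32265,1.77367) → ×s → (0.70660,3.88433) → (0.71,3.88)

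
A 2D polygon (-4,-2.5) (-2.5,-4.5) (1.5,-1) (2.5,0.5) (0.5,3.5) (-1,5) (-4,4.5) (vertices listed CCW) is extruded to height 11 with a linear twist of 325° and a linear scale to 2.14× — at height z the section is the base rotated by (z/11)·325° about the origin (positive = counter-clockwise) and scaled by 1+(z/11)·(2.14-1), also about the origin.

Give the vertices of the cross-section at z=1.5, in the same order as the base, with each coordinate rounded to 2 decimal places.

t = z/height = 1.5/11 = 0.136364
s = 1 + (scale-1)·z/height = 1 + (2.14-1)·1.5/11 = 1.155455
θ = twist·z/height = 325°·1.5/11 = 44.3182° = 0.773498 rad
cos θ = 0.715471, sin θ = 0.698642 (intermediates below are computed at full precision and shown rounded to 5 d.p.)
v1: (-4,-2.5) → rotate → (-1.11528,-4.58325) → ×s → (-1.28865,-5.29573) → (-1.29,-5.30)
v2: (-2.5,-4.5) → rotate → (1.35521,-4.96623) → ×s → (1.56589,-5.73825) → (1.57,-5.74)
v3: (1.5,-1) → rotate → (1.77185,0.33249) → ×s → (2.04729,0.38418) → (2.05,0.38)
v4: (2.5,0.5) → rotate → (1.43936,2.10434) → ×s → (1.66311,2.43147) → (1.66,2.43)
v5: (0.5,3.5) → rotate → (-2.08751,2.85347) → ×s → (-2.41203,3.29705) → (-2.41,3.30)
v6: (-1,5) → rotate → (-4.20868,2.87871) → ×s → (-4.86294,3.32622) → (-4.86,3.33)
v7: (-4,4.5) → rotate → (-6.00577,0.42505) → ×s → (-6.93940,0.49113) → (-6.94,0.49)

Cross-section at z=1.5: (-1.29,-5.30) (1.57,-5.74) (2.05,0.38) (1.66,2.43) (-2.41,3.30) (-4.86,3.33) (-6.94,0.49)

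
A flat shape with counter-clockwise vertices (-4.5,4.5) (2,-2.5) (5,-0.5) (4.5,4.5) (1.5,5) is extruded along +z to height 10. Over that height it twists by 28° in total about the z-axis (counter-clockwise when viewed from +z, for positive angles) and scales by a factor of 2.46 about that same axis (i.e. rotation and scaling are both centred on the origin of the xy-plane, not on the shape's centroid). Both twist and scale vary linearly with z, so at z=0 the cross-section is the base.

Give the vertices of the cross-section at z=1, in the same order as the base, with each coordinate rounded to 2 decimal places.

t = z/height = 1/10 = 0.1
s = 1 + (scale-1)·z/height = 1 + (2.46-1)·1/10 = 1.146000
θ = twist·z/height = 28°·1/10 = 2.8000° = 0.048869 rad
cos θ = 0.998806, sin θ = 0.048850 (intermediates below are computed at full precision and shown rounded to 5 d.p.)
v1: (-4.5,4.5) → rotate → (-4.71445,4.27480) → ×s → (-5.40276,4.89892) → (-5.40,4.90)
v2: (2,-2.5) → rotate → (2.11974,-2.39932) → ×s → (2.42922,-2.74962) → (2.43,-2.75)
v3: (5,-0.5) → rotate → (5.01846,-0.25515) → ×s → (5.75115,-0.29241) → (5.75,-0.29)
v4: (4.5,4.5) → rotate → (4.27480,4.71445) → ×s → (4.89892,5.40276) → (4.90,5.40)
v5: (1.5,5) → rotate → (1.25396,5.06731) → ×s → (1.43704,5.80713) → (1.44,5.81)

Cross-section at z=1: (-5.40,4.90) (2.43,-2.75) (5.75,-0.29) (4.90,5.40) (1.44,5.81)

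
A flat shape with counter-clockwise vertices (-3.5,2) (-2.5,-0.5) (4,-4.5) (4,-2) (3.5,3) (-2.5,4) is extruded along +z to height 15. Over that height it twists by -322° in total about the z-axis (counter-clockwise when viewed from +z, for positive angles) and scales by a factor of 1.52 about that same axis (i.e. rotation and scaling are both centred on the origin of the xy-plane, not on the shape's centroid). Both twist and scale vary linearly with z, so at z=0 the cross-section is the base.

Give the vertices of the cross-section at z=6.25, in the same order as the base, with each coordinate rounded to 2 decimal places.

t = z/height = 6.25/15 = 0.416667
s = 1 + (scale-1)·z/height = 1 + (1.52-1)·6.25/15 = 1.216667
θ = twist·z/height = -322°·6.25/15 = -134.1667° = -2.341650 rad
cos θ = -0.696748, sin θ = -0.717316 (intermediates below are computed at full precision and shown rounded to 5 d.p.)
v1: (-3.5,2) → rotate → (3.87325,1.11711) → ×s → (4.71245,1.35915) → (4.71,1.36)
v2: (-2.5,-0.5) → rotate → (1.38321,2.14166) → ×s → (1.68291,2.60569) → (1.68,2.61)
v3: (4,-4.5) → rotate → (-6.01491,0.26610) → ×s → (-7.31815,0.32376) → (-7.32,0.32)
v4: (4,-2) → rotate → (-4.22162,-1.47577) → ×s → (-5.13631,-1.79552) → (-5.14,-1.80)
v5: (3.5,3) → rotate → (-0.28667,-4.60085) → ×s → (-0.34878,-5.59770) → (-0.35,-5.60)
v6: (-2.5,4) → rotate → (4.61113,-0.99370) → ×s → (5.61021,-1.20900) → (5.61,-1.21)

Cross-section at z=6.25: (4.71,1.36) (1.68,2.61) (-7.32,0.32) (-5.14,-1.80) (-0.35,-5.60) (5.61,-1.21)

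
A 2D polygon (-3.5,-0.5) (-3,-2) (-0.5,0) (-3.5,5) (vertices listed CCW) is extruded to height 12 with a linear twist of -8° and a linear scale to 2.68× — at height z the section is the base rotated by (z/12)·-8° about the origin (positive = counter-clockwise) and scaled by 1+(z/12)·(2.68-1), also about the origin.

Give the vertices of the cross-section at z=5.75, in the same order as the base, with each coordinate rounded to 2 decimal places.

t = z/height = 5.75/12 = 0.479167
s = 1 + (scale-1)·z/height = 1 + (2.68-1)·5.75/12 = 1.805000
θ = twist·z/height = -8°·5.75/12 = -3.8333° = -0.066904 rad
cos θ = 0.997763, sin θ = -0.066854 (intermediates below are computed at full precision and shown rounded to 5 d.p.)
v1: (-3.5,-0.5) → rotate → (-3.52560,-0.26489) → ×s → (-6.36370,-0.47813) → (-6.36,-0.48)
v2: (-3,-2) → rotate → (-3.12700,-1.79496) → ×s → (-5.64423,-3.23991) → (-5.64,-3.24)
v3: (-0.5,0) → rotate → (-0.49888,0.03343) → ×s → (-0.90048,0.06034) → (-0.90,0.06)
v4: (-3.5,5) → rotate → (-3.15790,5.22280) → ×s → (-5.70001,9.42716) → (-5.70,9.43)

Cross-section at z=5.75: (-6.36,-0.48) (-5.64,-3.24) (-0.90,0.06) (-5.70,9.43)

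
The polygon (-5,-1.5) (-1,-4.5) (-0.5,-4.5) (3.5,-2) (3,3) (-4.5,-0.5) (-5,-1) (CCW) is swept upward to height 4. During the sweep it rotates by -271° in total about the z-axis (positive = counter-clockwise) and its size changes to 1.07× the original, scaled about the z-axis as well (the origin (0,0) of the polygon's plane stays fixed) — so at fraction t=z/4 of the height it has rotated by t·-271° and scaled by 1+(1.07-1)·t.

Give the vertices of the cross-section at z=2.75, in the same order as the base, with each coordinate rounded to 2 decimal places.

Cross-section at z=2.75: (5.38,0.99) (1.56,4.57) (1.04,4.63) (-3.42,2.49) (-3.47,-2.78) (4.75,0.00) (5.32,0.47)

t = z/height = 2.75/4 = 0.6875
s = 1 + (scale-1)·z/height = 1 + (1.07-1)·2.75/4 = 1.048125
θ = twist·z/height = -271°·2.75/4 = -186.3125° = -3.251767 rad
cos θ = -0.993937, sin θ = 0.109951 (intermediates below are computed at full precision and shown rounded to 5 d.p.)
v1: (-5,-1.5) → rotate → (5.13461,0.94115) → ×s → (5.38171,0.98644) → (5.38,0.99)
v2: (-1,-4.5) → rotate → (1.48872,4.36277) → ×s → (1.56036,4.57272) → (1.56,4.57)
v3: (-0.5,-4.5) → rotate → (0.99175,4.41774) → ×s → (1.03948,4.63034) → (1.04,4.63)
v4: (3.5,-2) → rotate → (-3.25888,2.37270) → ×s → (-3.41571,2.48689) → (-3.42,2.49)
v5: (3,3) → rotate → (-3.31166,-2.65196) → ×s → (-3.47104,-2.77958) → (-3.47,-2.78)
v6: (-4.5,-0.5) → rotate → (4.52769,0.00219) → ×s → (4.74559,0.00229) → (4.75,0.00)
v7: (-5,-1) → rotate → (5.07964,0.44418) → ×s → (5.32409,0.46556) → (5.32,0.47)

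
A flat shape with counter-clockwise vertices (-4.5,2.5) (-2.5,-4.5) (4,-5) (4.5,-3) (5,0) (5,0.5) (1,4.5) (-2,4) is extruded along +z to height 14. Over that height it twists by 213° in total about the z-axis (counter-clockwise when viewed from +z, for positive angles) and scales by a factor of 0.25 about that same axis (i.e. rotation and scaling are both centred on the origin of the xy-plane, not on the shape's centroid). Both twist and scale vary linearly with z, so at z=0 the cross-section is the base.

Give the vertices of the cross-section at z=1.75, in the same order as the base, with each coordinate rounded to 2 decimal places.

Cross-section at z=1.75: (-4.66,0.20) (-0.20,-4.66) (5.27,-2.43) (4.86,-0.60) (4.05,2.03) (3.85,2.44) (-1.02,4.05) (-3.24,2.43)

t = z/height = 1.75/14 = 0.125
s = 1 + (scale-1)·z/height = 1 + (0.25-1)·1.75/14 = 0.906250
θ = twist·z/height = 213°·1.75/14 = 26.6250° = 0.464694 rad
cos θ = 0.893959, sin θ = 0.448149 (intermediates below are computed at full precision and shown rounded to 5 d.p.)
v1: (-4.5,2.5) → rotate → (-5.14319,0.21823) → ×s → (-4.66101,0.19777) → (-4.66,0.20)
v2: (-2.5,-4.5) → rotate → (-0.21823,-5.14319) → ×s → (-0.19777,-4.66101) → (-0.20,-4.66)
v3: (4,-5) → rotate → (5.81658,-2.67720) → ×s → (5.27128,-2.42621) → (5.27,-2.43)
v4: (4.5,-3) → rotate → (5.36726,-0.66520) → ×s → (4.86408,-0.60284) → (4.86,-0.60)
v5: (5,0) → rotate → (4.46979,2.24075) → ×s → (4.05075,2.03068) → (4.05,2.03)
v6: (5,0.5) → rotate → (4.24572,2.68773) → ×s → (3.84768,2.43575) → (3.85,2.44)
v7: (1,4.5) → rotate → (-1.12271,4.47096) → ×s → (-1.01746,4.05181) → (-1.02,4.05)
v8: (-2,4) → rotate → (-3.58051,2.67954) → ×s → (-3.24484,2.42833) → (-3.24,2.43)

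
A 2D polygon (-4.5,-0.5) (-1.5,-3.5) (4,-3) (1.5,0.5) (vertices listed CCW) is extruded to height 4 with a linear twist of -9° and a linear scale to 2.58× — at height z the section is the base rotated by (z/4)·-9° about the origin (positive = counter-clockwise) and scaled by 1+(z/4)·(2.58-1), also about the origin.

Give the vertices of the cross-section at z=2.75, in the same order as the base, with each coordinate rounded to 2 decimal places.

t = z/height = 2.75/4 = 0.6875
s = 1 + (scale-1)·z/height = 1 + (2.58-1)·2.75/4 = 2.086250
θ = twist·z/height = -9°·2.75/4 = -6.1875° = -0.107992 rad
cos θ = 0.994175, sin θ = -0.107782 (intermediates below are computed at full precision and shown rounded to 5 d.p.)
v1: (-4.5,-0.5) → rotate → (-4.52768,-0.01207) → ×s → (-9.44587,-0.02517) → (-9.45,-0.03)
v2: (-1.5,-3.5) → rotate → (-1.86850,-3.31794) → ×s → (-3.89816,-6.92205) → (-3.90,-6.92)
v3: (4,-3) → rotate → (3.65335,-3.41365) → ×s → (7.62180,-7.12173) → (7.62,-7.12)
v4: (1.5,0.5) → rotate → (1.54515,0.33541) → ×s → (3.22358,0.69976) → (3.22,0.70)

Cross-section at z=2.75: (-9.45,-0.03) (-3.90,-6.92) (7.62,-7.12) (3.22,0.70)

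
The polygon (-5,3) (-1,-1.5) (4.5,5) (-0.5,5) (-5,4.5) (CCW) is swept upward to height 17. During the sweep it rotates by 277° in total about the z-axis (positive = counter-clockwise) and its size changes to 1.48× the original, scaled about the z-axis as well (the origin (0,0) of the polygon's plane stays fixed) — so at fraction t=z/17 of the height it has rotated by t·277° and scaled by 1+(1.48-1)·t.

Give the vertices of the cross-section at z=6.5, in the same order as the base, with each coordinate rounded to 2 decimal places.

t = z/height = 6.5/17 = 0.382353
s = 1 + (scale-1)·z/height = 1 + (1.48-1)·6.5/17 = 1.183529
θ = twist·z/height = 277°·6.5/17 = 105.9118° = 1.848509 rad
cos θ = -0.274157, sin θ = 0.961685 (intermediates below are computed at full precision and shown rounded to 5 d.p.)
v1: (-5,3) → rotate → (-1.51427,-5.63090) → ×s → (-1.79219,-6.66433) → (-1.79,-6.66)
v2: (-1,-1.5) → rotate → (1.71668,-0.55045) → ×s → (2.03175,-0.65147) → (2.03,-0.65)
v3: (4.5,5) → rotate → (-6.04213,2.95680) → ×s → (-7.15104,3.49946) → (-7.15,3.50)
v4: (-0.5,5) → rotate → (-4.67135,-1.85163) → ×s → (-5.52868,-2.19145) → (-5.53,-2.19)
v5: (-5,4.5) → rotate → (-2.95680,-6.04213) → ×s → (-3.49946,-7.15104) → (-3.50,-7.15)

Cross-section at z=6.5: (-1.79,-6.66) (2.03,-0.65) (-7.15,3.50) (-5.53,-2.19) (-3.50,-7.15)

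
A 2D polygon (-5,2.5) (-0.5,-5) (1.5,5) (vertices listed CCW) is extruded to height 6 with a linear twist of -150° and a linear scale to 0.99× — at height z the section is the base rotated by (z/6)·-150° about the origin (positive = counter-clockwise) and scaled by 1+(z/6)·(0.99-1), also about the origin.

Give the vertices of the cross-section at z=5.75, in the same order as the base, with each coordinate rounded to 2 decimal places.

Cross-section at z=5.75: (5.46,0.93) (-2.53,4.29) (1.73,-4.87)

t = z/height = 5.75/6 = 0.958333
s = 1 + (scale-1)·z/height = 1 + (0.99-1)·5.75/6 = 0.990417
θ = twist·z/height = -150°·5.75/6 = -143.7500° = -2.508911 rad
cos θ = -0.806445, sin θ = -0.591310 (intermediates below are computed at full precision and shown rounded to 5 d.p.)
v1: (-5,2.5) → rotate → (5.51050,0.94044) → ×s → (5.45769,0.93142) → (5.46,0.93)
v2: (-0.5,-5) → rotate → (-2.55333,4.32788) → ×s → (-2.52886,4.28640) → (-2.53,4.29)
v3: (1.5,5) → rotate → (1.74688,-4.91919) → ×s → (1.73014,-4.87205) → (1.73,-4.87)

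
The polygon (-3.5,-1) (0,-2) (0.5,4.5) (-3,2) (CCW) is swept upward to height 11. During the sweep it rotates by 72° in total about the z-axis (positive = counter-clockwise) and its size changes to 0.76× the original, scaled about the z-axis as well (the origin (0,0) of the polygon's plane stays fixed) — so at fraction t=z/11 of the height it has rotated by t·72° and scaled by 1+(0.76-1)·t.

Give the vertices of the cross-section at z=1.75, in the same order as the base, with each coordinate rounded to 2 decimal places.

Cross-section at z=1.75: (-3.11,-1.61) (0.38,-1.89) (-0.39,4.34) (-3.21,1.31)

t = z/height = 1.75/11 = 0.159091
s = 1 + (scale-1)·z/height = 1 + (0.76-1)·1.75/11 = 0.961818
θ = twist·z/height = 72°·1.75/11 = 11.4545° = 0.199920 rad
cos θ = 0.980083, sin θ = 0.198590 (intermediates below are computed at full precision and shown rounded to 5 d.p.)
v1: (-3.5,-1) → rotate → (-3.23170,-1.67515) → ×s → (-3.10831,-1.61119) → (-3.11,-1.61)
v2: (0,-2) → rotate → (0.39718,-1.96017) → ×s → (0.38202,-1.88532) → (0.38,-1.89)
v3: (0.5,4.5) → rotate → (-0.40362,4.50967) → ×s → (-0.38821,4.33748) → (-0.39,4.34)
v4: (-3,2) → rotate → (-3.33743,1.36439) → ×s → (-3.21000,1.31230) → (-3.21,1.31)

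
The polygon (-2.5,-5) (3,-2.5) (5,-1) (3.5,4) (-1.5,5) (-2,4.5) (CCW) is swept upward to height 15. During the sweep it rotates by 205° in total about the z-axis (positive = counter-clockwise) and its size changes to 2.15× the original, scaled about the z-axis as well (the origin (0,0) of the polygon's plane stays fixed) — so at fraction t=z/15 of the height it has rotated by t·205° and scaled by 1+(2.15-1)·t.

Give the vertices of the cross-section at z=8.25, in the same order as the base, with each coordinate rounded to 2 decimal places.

t = z/height = 8.25/15 = 0.55
s = 1 + (scale-1)·z/height = 1 + (2.15-1)·8.25/15 = 1.632500
θ = twist·z/height = 205°·8.25/15 = 112.7500° = 1.967859 rad
cos θ = -0.386711, sin θ = 0.922201 (intermediates below are computed at full precision and shown rounded to 5 d.p.)
v1: (-2.5,-5) → rotate → (5.57778,-0.37195) → ×s → (9.10573,-0.60720) → (9.11,-0.61)
v2: (3,-2.5) → rotate → (1.14537,3.73338) → ×s → (1.86982,6.09474) → (1.87,6.09)
v3: (5,-1) → rotate → (-1.01135,4.99772) → ×s → (-1.65104,8.15877) → (-1.65,8.16)
v4: (3.5,4) → rotate → (-5.04229,1.68086) → ×s → (-8.23154,2.74400) → (-8.23,2.74)
v5: (-1.5,5) → rotate → (-4.03094,-3.31686) → ×s → (-6.58051,-5.41477) → (-6.58,-5.41)
v6: (-2,4.5) → rotate → (-3.37648,-3.58460) → ×s → (-5.51211,-5.85186) → (-5.51,-5.85)

Cross-section at z=8.25: (9.11,-0.61) (1.87,6.09) (-1.65,8.16) (-8.23,2.74) (-6.58,-5.41) (-5.51,-5.85)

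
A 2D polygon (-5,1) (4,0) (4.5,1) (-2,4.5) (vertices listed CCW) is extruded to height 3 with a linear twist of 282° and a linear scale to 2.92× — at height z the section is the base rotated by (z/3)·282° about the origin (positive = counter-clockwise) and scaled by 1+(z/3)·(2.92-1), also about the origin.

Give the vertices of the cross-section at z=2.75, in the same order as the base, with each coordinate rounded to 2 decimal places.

t = z/height = 2.75/3 = 0.916667
s = 1 + (scale-1)·z/height = 1 + (2.92-1)·2.75/3 = 2.760000
θ = twist·z/height = 282°·2.75/3 = 258.5000° = 4.511676 rad
cos θ = -0.199368, sin θ = -0.979925 (intermediates below are computed at full precision and shown rounded to 5 d.p.)
v1: (-5,1) → rotate → (1.97676,4.70026) → ×s → (5.45587,12.97271) → (5.46,12.97)
v2: (4,0) → rotate → (-0.79747,-3.91970) → ×s → (-2.20102,-10.81837) → (-2.20,-10.82)
v3: (4.5,1) → rotate → (0.08277,-4.60903) → ×s → (0.22844,-12.72092) → (0.23,-12.72)
v4: (-2,4.5) → rotate → (4.80840,1.06269) → ×s → (13.27118,2.93303) → (13.27,2.93)

Cross-section at z=2.75: (5.46,12.97) (-2.20,-10.82) (0.23,-12.72) (13.27,2.93)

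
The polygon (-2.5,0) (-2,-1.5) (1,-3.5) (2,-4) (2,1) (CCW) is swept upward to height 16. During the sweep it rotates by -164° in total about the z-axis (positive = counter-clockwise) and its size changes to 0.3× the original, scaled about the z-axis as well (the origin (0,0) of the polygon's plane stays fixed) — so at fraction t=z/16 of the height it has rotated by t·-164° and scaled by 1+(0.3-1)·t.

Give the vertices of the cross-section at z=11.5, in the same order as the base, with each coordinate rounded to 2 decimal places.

t = z/height = 11.5/16 = 0.71875
s = 1 + (scale-1)·z/height = 1 + (0.3-1)·11.5/16 = 0.496875
θ = twist·z/height = -164°·11.5/16 = -117.8750° = -2.057307 rad
cos θ = -0.467544, sin θ = -0.883970 (intermediates below are computed at full precision and shown rounded to 5 d.p.)
v1: (-2.5,0) → rotate → (1.16886,2.20992) → ×s → (0.58078,1.09806) → (0.58,1.10)
v2: (-2,-1.5) → rotate → (-0.39087,2.46926) → ×s → (-0.19421,1.22691) → (-0.19,1.23)
v3: (1,-3.5) → rotate → (-3.56144,0.75243) → ×s → (-1.76959,0.37387) → (-1.77,0.37)
v4: (2,-4) → rotate → (-4.47097,0.10224) → ×s → (-2.22151,0.05080) → (-2.22,0.05)
v5: (2,1) → rotate → (-0.05112,-2.23548) → ×s → (-0.02540,-1.11076) → (-0.03,-1.11)

Cross-section at z=11.5: (0.58,1.10) (-0.19,1.23) (-1.77,0.37) (-2.22,0.05) (-0.03,-1.11)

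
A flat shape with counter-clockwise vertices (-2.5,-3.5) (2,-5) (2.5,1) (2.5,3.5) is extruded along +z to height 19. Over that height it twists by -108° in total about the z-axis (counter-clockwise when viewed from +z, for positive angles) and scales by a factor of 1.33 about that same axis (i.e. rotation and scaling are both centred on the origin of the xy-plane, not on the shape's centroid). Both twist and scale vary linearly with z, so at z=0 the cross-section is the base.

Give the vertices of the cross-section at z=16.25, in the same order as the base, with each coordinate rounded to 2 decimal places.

Cross-section at z=16.25: (-4.35,3.39) (-6.51,-2.30) (1.15,-3.26) (4.35,-3.39)

t = z/height = 16.25/19 = 0.855263
s = 1 + (scale-1)·z/height = 1 + (1.33-1)·16.25/19 = 1.282237
θ = twist·z/height = -108°·16.25/19 = -92.3684° = -1.612133 rad
cos θ = -0.041325, sin θ = -0.999146 (intermediates below are computed at full precision and shown rounded to 5 d.p.)
v1: (-2.5,-3.5) → rotate → (-3.39370,2.64250) → ×s → (-4.35152,3.38831) → (-4.35,3.39)
v2: (2,-5) → rotate → (-5.07838,-1.79167) → ×s → (-6.51168,-2.29734) → (-6.51,-2.30)
v3: (2.5,1) → rotate → (0.89583,-2.53919) → ×s → (1.14867,-3.25584) → (1.15,-3.26)
v4: (2.5,3.5) → rotate → (3.39370,-2.64250) → ×s → (4.35152,-3.38831) → (4.35,-3.39)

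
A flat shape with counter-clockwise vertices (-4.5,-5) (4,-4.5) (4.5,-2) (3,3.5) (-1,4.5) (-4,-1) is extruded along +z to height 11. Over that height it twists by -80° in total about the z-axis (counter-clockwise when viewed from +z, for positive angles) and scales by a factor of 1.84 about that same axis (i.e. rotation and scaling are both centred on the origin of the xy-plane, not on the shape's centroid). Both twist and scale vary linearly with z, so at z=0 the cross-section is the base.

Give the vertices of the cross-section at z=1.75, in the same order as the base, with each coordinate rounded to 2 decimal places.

t = z/height = 1.75/11 = 0.159091
s = 1 + (scale-1)·z/height = 1 + (1.84-1)·1.75/11 = 1.133636
θ = twist·z/height = -80°·1.75/11 = -12.7273° = -0.222133 rad
cos θ = 0.975430, sin θ = -0.220311 (intermediates below are computed at full precision and shown rounded to 5 d.p.)
v1: (-4.5,-5) → rotate → (-5.49099,-3.88575) → ×s → (-6.22478,-4.40503) → (-6.22,-4.41)
v2: (4,-4.5) → rotate → (2.91032,-5.27068) → ×s → (3.29925,-5.97503) → (3.30,-5.98)
v3: (4.5,-2) → rotate → (3.94881,-2.94226) → ×s → (4.47652,-3.33545) → (4.48,-3.34)
v4: (3,3.5) → rotate → (3.69738,2.75307) → ×s → (4.19148,3.12098) → (4.19,3.12)
v5: (-1,4.5) → rotate → (0.01597,4.60974) → ×s → (0.01810,5.22577) → (0.02,5.23)
v6: (-4,-1) → rotate → (-4.12203,-0.09419) → ×s → (-4.67288,-0.10677) → (-4.67,-0.11)

Cross-section at z=1.75: (-6.22,-4.41) (3.30,-5.98) (4.48,-3.34) (4.19,3.12) (0.02,5.23) (-4.67,-0.11)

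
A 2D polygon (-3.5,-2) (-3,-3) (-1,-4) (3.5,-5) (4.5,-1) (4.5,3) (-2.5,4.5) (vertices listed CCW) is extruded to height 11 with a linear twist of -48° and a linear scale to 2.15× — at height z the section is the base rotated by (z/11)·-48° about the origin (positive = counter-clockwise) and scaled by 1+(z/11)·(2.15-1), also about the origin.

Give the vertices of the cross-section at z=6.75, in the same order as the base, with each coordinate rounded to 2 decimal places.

t = z/height = 6.75/11 = 0.613636
s = 1 + (scale-1)·z/height = 1 + (2.15-1)·6.75/11 = 1.705682
θ = twist·z/height = -48°·6.75/11 = -29.4545° = -0.514079 rad
cos θ = 0.870746, sin θ = -0.491733 (intermediates below are computed at full precision and shown rounded to 5 d.p.)
v1: (-3.5,-2) → rotate → (-4.03108,-0.02043) → ×s → (-6.87573,-0.03484) → (-6.88,-0.03)
v2: (-3,-3) → rotate → (-4.08744,-1.13704) → ×s → (-6.97187,-1.93943) → (-6.97,-1.94)
v3: (-1,-4) → rotate → (-2.83768,-2.99125) → ×s → (-4.84018,-5.10212) → (-4.84,-5.10)
v4: (3.5,-5) → rotate → (0.58895,-6.07480) → ×s → (1.00456,-10.36167) → (1.00,-10.36)
v5: (4.5,-1) → rotate → (3.42662,-3.08354) → ×s → (5.84473,-5.25955) → (5.84,-5.26)
v6: (4.5,3) → rotate → (5.39356,0.39944) → ×s → (9.19969,0.68132) → (9.20,0.68)
v7: (-2.5,4.5) → rotate → (0.03593,5.14769) → ×s → (0.06129,8.78032) → (0.06,8.78)

Cross-section at z=6.75: (-6.88,-0.03) (-6.97,-1.94) (-4.84,-5.10) (1.00,-10.36) (5.84,-5.26) (9.20,0.68) (0.06,8.78)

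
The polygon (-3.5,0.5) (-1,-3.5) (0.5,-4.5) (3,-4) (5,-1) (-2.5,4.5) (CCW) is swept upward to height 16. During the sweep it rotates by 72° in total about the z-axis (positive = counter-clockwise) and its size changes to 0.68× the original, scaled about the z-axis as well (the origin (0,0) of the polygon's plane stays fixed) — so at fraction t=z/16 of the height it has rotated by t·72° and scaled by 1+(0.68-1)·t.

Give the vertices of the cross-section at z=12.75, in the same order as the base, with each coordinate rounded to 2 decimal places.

t = z/height = 12.75/16 = 0.796875
s = 1 + (scale-1)·z/height = 1 + (0.68-1)·12.75/16 = 0.745000
θ = twist·z/height = 72°·12.75/16 = 57.3750° = 1.001383 rad
cos θ = 0.539138, sin θ = 0.842217 (intermediates below are computed at full precision and shown rounded to 5 d.p.)
v1: (-3.5,0.5) → rotate → (-2.30809,-2.67819) → ×s → (-1.71953,-1.99525) → (-1.72,-2.00)
v2: (-1,-3.5) → rotate → (2.40862,-2.72920) → ×s → (1.79442,-2.03326) → (1.79,-2.03)
v3: (0.5,-4.5) → rotate → (4.05955,-2.00501) → ×s → (3.02436,-1.49374) → (3.02,-1.49)
v4: (3,-4) → rotate → (4.98628,0.37010) → ×s → (3.71478,0.27572) → (3.71,0.28)
v5: (5,-1) → rotate → (3.53791,3.67195) → ×s → (2.63574,2.73560) → (2.64,2.74)
v6: (-2.5,4.5) → rotate → (-5.13782,0.32058) → ×s → (-3.82768,0.23883) → (-3.83,0.24)

Cross-section at z=12.75: (-1.72,-2.00) (1.79,-2.03) (3.02,-1.49) (3.71,0.28) (2.64,2.74) (-3.83,0.24)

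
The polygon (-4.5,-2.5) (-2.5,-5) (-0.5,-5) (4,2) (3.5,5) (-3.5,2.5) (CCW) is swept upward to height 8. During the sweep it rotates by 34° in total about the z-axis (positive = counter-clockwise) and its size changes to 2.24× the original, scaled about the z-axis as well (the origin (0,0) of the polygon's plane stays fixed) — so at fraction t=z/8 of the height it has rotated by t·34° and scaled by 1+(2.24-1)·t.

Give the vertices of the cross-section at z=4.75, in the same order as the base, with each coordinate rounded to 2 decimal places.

t = z/height = 4.75/8 = 0.59375
s = 1 + (scale-1)·z/height = 1 + (2.24-1)·4.75/8 = 1.736250
θ = twist·z/height = 34°·4.75/8 = 20.1875° = 0.352338 rad
cos θ = 0.938568, sin θ = 0.345093 (intermediates below are computed at full precision and shown rounded to 5 d.p.)
v1: (-4.5,-2.5) → rotate → (-3.36082,-3.89934) → ×s → (-5.83523,-6.77023) → (-5.84,-6.77)
v2: (-2.5,-5) → rotate → (-0.62095,-5.55558) → ×s → (-1.07813,-9.64587) → (-1.08,-9.65)
v3: (-0.5,-5) → rotate → (1.25618,-4.86539) → ×s → (2.18105,-8.44753) → (2.18,-8.45)
v4: (4,2) → rotate → (3.06409,3.25751) → ×s → (5.32002,5.65585) → (5.32,5.66)
v5: (3.5,5) → rotate → (1.55952,5.90067) → ×s → (2.70772,10.24504) → (2.71,10.25)
v6: (-3.5,2.5) → rotate → (-4.14772,1.13859) → ×s → (-7.20148,1.97688) → (-7.20,1.98)

Cross-section at z=4.75: (-5.84,-6.77) (-1.08,-9.65) (2.18,-8.45) (5.32,5.66) (2.71,10.25) (-7.20,1.98)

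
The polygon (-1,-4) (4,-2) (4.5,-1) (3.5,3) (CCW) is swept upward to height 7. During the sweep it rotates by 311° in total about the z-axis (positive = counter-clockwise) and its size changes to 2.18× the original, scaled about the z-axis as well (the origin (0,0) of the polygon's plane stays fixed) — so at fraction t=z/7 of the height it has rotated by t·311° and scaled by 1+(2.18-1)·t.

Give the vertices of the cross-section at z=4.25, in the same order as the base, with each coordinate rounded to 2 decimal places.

t = z/height = 4.25/7 = 0.607143
s = 1 + (scale-1)·z/height = 1 + (2.18-1)·4.25/7 = 1.716429
θ = twist·z/height = 311°·4.25/7 = 188.8214° = 3.295556 rad
cos θ = -0.988171, sin θ = -0.153355 (intermediates below are computed at full precision and shown rounded to 5 d.p.)
v1: (-1,-4) → rotate → (0.37475,4.10604) → ×s → (0.64323,7.04772) → (0.64,7.05)
v2: (4,-2) → rotate → (-4.25940,1.36292) → ×s → (-7.31095,2.33936) → (-7.31,2.34)
v3: (4.5,-1) → rotate → (-4.60013,0.29807) → ×s → (-7.89579,0.51162) → (-7.90,0.51)
v4: (3.5,3) → rotate → (-2.99853,-3.50126) → ×s → (-5.14677,-6.00966) → (-5.15,-6.01)

Cross-section at z=4.25: (0.64,7.05) (-7.31,2.34) (-7.90,0.51) (-5.15,-6.01)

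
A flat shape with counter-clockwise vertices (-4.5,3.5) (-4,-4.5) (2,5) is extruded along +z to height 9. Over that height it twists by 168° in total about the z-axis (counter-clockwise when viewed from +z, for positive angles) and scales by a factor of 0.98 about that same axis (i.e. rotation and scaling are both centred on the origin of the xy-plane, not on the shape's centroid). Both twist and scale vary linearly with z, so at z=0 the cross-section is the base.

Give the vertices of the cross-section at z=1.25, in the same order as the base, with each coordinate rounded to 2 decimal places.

Cross-section at z=1.25: (-5.50,1.43) (-1.89,-5.70) (-0.14,5.37)

t = z/height = 1.25/9 = 0.138889
s = 1 + (scale-1)·z/height = 1 + (0.98-1)·1.25/9 = 0.997222
θ = twist·z/height = 168°·1.25/9 = 23.3333° = 0.407243 rad
cos θ = 0.918216, sin θ = 0.396080 (intermediates below are computed at full precision and shown rounded to 5 d.p.)
v1: (-4.5,3.5) → rotate → (-5.51825,1.43140) → ×s → (-5.50292,1.42742) → (-5.50,1.43)
v2: (-4,-4.5) → rotate → (-1.89051,-5.71629) → ×s → (-1.88525,-5.70041) → (-1.89,-5.70)
v3: (2,5) → rotate → (-0.14397,5.38324) → ×s → (-0.14357,5.36829) → (-0.14,5.37)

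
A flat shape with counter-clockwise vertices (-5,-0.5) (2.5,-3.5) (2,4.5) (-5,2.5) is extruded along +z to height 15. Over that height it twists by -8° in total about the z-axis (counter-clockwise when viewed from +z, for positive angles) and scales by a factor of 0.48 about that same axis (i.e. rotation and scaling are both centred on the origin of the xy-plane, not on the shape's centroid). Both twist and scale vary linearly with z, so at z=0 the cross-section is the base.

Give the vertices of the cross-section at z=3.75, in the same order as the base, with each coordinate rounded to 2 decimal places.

Cross-section at z=3.75: (-4.36,-0.28) (2.07,-3.12) (1.88,3.85) (-4.27,2.33)

t = z/height = 3.75/15 = 0.25
s = 1 + (scale-1)·z/height = 1 + (0.48-1)·3.75/15 = 0.870000
θ = twist·z/height = -8°·3.75/15 = -2.0000° = -0.034907 rad
cos θ = 0.999391, sin θ = -0.034899 (intermediates below are computed at full precision and shown rounded to 5 d.p.)
v1: (-5,-0.5) → rotate → (-5.01440,-0.32520) → ×s → (-4.36253,-0.28292) → (-4.36,-0.28)
v2: (2.5,-3.5) → rotate → (2.37633,-3.58512) → ×s → (2.06741,-3.11905) → (2.07,-3.12)
v3: (2,4.5) → rotate → (2.15583,4.42746) → ×s → (1.87557,3.85189) → (1.88,3.85)
v4: (-5,2.5) → rotate → (-4.90971,2.67297) → ×s → (-4.27144,2.32549) → (-4.27,2.33)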